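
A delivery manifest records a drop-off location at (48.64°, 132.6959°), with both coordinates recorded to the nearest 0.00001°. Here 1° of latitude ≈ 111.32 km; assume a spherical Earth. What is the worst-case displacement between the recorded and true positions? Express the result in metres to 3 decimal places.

Rounding to 5 decimal places leaves each coordinate within ±5e-06° of the true value.
N–S: 5e-06° × 111320 m/° = 0.5566 m.
Longitude error → 5e-06 × 111320 × cos 48.64° = 5e-06 × 111320 × 0.6608 ≈ 0.367795 m.
Worst case both components are at the extreme and orthogonal: √(0.5566² + 0.367795²) ≈ 0.66714 m.

0.667 metres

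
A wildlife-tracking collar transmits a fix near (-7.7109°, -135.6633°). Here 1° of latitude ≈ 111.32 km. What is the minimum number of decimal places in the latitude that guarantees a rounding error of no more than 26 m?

4 decimal places

One degree of latitude covers 111320 m.
N decimal places → at most half a unit in the last place, 0.5 × 10⁻ᴺ° = 111320/2 × 10⁻ᴺ m.
Need 0.5 × 111320 × 10⁻ᴺ ≤ 26 → 10⁻ᴺ ≤ 4.671e-04, so N ≥ 3.33.
At 3 places the error can reach 55.7 m, but 4 places keeps it to 5.57 m.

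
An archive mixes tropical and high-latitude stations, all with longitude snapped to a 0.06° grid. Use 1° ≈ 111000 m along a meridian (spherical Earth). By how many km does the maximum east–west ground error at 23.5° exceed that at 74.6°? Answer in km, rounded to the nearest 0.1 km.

2.2 km

With a 0.06° grid the true value lies within half a step, ±0.06°/2 = ±0.03°, of the stored one.
Error at 23.5° = 0.03° × 111000 × cos 23.5° ≈ 3330 × 0.9171 = 3053.8 m.
At 74.6°: 0.03° × 111000 × cos 74.6° = 0.03 × 111000 × 0.2656 ≈ 884.3 m.
So the lower-latitude error exceeds the higher by 3053.8 − 884.3 = 2169.5 m.
That is 2169.51 m = 2.1695 km.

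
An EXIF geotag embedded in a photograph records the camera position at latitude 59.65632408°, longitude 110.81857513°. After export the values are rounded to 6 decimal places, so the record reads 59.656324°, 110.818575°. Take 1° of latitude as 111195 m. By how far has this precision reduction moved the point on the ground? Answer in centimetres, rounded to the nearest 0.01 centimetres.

The latitude changed by +0.00000008° and the longitude by +0.00000013°.
North–south shift: 0.00000008 × 111195 = 0.0088956 m.
East–west at this latitude: 0.00000013° × 111195 × cos 59.6563° ≈ 0.00000013 × 56174.1 = 0.00730264 m.
Combined displacement = (0.0088956² + 0.00730264²)^½ ≈ 0.0115091 m.
That is 0.0115091 m = 1.1509 cm.

1.15 centimetres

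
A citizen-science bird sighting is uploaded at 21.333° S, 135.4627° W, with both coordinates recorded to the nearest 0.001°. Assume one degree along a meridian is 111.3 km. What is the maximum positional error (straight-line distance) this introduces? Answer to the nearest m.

Rounding to 3 decimal places leaves each coordinate within ±0.0005° of the true value.
North–south component: 0.0005° × 111300 = 55.65 m.
E–W at 21.333°: 0.0005° × 111300 × cos 21.333° = 0.0005 × 111300 × 0.9315 ≈ 51.837 m.
Combining orthogonally: (55.65² + 51.837²)^½ ≈ 76.0526 m.

76 m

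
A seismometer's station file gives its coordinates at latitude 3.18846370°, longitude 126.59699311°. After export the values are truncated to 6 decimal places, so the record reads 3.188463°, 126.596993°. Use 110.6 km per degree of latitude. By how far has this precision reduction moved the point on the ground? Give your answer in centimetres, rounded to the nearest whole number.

8 centimetres

Δlat = 3.18846370 − 3.188463 = +0.00000070°; Δlon = 126.59699311 − 126.596993 = +0.00000011°.
North–south shift: 0.00000070 × 110600 = 0.07742 m.
E–W at 3.18846°: 0.00000011° × 110600 × cos 3.18846° = 0.00000011 × 110600 × 0.9985 ≈ 0.0121472 m.
Combined displacement = (0.07742² + 0.0121472²)^½ ≈ 0.0783671 m.
That is 0.0783671 m = 7.8367 cm.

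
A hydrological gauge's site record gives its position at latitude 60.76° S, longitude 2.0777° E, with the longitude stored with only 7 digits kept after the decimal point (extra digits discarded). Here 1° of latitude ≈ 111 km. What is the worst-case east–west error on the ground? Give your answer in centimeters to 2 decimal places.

0.54 centimeters

Truncating at 7 decimal places can drop up to a full unit in the last place, so the longitude may be off by as much as 1e-07°.
Parallels shrink by cos φ, so at 60.76° a degree of longitude is 111000 × 0.4885 ≈ 54220.1 m.
Maximum E–W displacement: 1e-07 × 54220.1 = 0.00542201 m.
That is 0.00542201 m = 0.5422 cm.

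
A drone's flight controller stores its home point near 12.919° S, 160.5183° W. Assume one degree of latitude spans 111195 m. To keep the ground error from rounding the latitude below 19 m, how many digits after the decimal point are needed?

One degree of latitude covers 111195 m.
N decimal places → at most half a unit in the last place, 0.5 × 10⁻ᴺ° = 111195/2 × 10⁻ᴺ m.
Setting 55597.5 × 10⁻ᴺ ≤ 19 gives 10ᴺ ≥ 2926, i.e. N ≥ 3.47.
At 3 places the error can reach 55.6 m, but 4 places keeps it to 5.56 m.

4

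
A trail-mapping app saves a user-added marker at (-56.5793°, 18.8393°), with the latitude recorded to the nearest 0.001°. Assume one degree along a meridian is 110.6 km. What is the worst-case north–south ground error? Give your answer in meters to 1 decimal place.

Rounding to 3 decimal places leaves the latitude within ±0.0005° of the true value.
North–south distance: 0.0005° × 110600 m/° = 55.3 m.

55.3 meters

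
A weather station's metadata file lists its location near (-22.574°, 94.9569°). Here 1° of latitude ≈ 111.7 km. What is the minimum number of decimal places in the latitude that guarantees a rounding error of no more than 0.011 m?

One degree of latitude covers 111700 m.
With N decimal places the half-ulp bound is 0.5·10⁻ᴺ°, or 0.5·10⁻ᴺ × 111700 m on the ground.
Setting 55850 × 10⁻ᴺ ≤ 0.011 gives 10ᴺ ≥ 5.077e+06, i.e. N ≥ 6.71.
So 7 decimal places suffice (0.00558 m); 6 would allow up to 0.0558 m.

7 decimal places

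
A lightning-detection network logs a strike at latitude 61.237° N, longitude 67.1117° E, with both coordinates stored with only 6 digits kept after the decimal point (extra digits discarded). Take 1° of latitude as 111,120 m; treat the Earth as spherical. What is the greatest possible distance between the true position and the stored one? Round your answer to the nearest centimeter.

Truncating at 6 decimal places can drop up to a full unit in the last place, so each coordinate may be off by as much as 1e-06°.
North–south component: 1e-06° × 111120 = 0.11112 m.
East–west component at 61.237°: 1e-06° × 111120 × cos 61.237° ≈ 1e-06 × 53469.6 ≈ 0.0534696 m.
The two errors are perpendicular, so the maximum displacement is √(0.11112² + 0.0534696²) ≈ 0.123315 m.
That is 0.123315 m = 12.332 cm.

12 centimeters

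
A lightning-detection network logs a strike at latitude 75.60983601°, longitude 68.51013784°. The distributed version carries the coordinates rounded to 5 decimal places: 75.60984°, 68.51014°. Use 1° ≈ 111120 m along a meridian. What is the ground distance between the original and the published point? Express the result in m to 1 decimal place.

0.4 m

Δlat = 75.60983601 − 75.60984 = -0.00000399°; Δlon = 68.51013784 − 68.51014 = -0.00000216°.
N–S: -0.00000399° × 111120 m/° = -0.443369 m.
East–west at this latitude: -0.00000216° × 111120 × cos 75.6098° ≈ -0.00000216 × 27615.9 = -0.0596504 m.
Hypotenuse of the two orthogonal shifts: √(0.443369² + 0.0596504²) = 0.447363 m.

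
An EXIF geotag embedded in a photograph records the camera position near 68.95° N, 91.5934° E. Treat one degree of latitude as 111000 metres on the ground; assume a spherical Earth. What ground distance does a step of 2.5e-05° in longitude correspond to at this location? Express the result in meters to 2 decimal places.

At 68.95° a degree of longitude is 111000 × cos 68.95° ≈ 39869.3 m, so 2.5e-05° corresponds to 0.996731 m.

1.00 meters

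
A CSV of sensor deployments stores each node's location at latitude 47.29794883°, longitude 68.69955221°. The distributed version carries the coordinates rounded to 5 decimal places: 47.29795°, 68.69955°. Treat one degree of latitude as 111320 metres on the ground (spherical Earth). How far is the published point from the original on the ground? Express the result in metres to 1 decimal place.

0.2 metres

Δlat = 47.29794883 − 47.29795 = -0.00000117°; Δlon = 68.69955221 − 68.69955 = +0.00000221°.
N–S: -0.00000117° × 111320 m/° = -0.130244 m.
E–W at 47.298°: 0.00000221° × 111320 × cos 47.298° = 0.00000221 × 111320 × 0.6782 ≈ 0.166845 m.
Combined displacement = (0.130244² + 0.166845²)^½ ≈ 0.211662 m.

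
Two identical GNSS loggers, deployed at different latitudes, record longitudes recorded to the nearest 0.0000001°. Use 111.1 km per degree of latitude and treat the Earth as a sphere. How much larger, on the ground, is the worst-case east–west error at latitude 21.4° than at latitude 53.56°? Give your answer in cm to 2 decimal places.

Rounding to 7 decimal places leaves the longitude within ±5e-08° of the true value.
Error at 21.4° = 5e-08° × 111100 × cos 21.4° ≈ 0.005555 × 0.9311 = 0.005172 m.
Error at 53.56° = 5e-08° × 111100 × cos 53.56° ≈ 0.005555 × 0.5940 = 0.0032996 m.
So the lower-latitude error exceeds the higher by 0.005172 − 0.0032996 = 0.0018725 m.
That is 0.00187245 m = 0.18725 cm.

0.19 cm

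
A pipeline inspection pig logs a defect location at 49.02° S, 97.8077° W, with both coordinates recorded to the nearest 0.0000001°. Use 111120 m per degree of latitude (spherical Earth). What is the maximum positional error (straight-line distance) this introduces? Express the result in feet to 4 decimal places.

0.0218 feet

Rounding to 7 decimal places leaves each coordinate within ±5e-08° of the true value.
Latitude error → 5e-08 × 111120 = 0.005556 m along the meridian.
E–W at 49.02°: 5e-08° × 111120 × cos 49.02° = 5e-08 × 111120 × 0.6558 ≈ 0.0036436 m.
The two errors are perpendicular, so the maximum displacement is √(0.005556² + 0.0036436²) ≈ 0.00664417 m.
In feet: 0.00664417 m ÷ 0.3048 ≈ 0.021798 ft.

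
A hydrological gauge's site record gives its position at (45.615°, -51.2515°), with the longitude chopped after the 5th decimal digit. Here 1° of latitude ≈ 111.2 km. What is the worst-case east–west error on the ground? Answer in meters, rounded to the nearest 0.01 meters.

Truncating at 5 decimal places can drop up to a full unit in the last place, so the longitude may be off by as much as 1e-05°.
One degree of longitude at 45.615° is 111200 × cos 45.615° ≈ 111200 × 0.6995 = 77781.8 m.
So at most 1e-05° × 77781.8 ≈ 0.777818 m east–west.

0.78 meters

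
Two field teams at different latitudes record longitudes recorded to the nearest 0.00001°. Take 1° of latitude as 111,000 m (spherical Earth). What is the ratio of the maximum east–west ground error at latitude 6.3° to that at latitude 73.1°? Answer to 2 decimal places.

3.42

Rounding to 5 decimal places leaves the longitude within ±5e-06° of the true value.
Error at 6.3° = 5e-06° × 111000 × cos 6.3° ≈ 0.555 × 0.9940 = 0.55165 m.
Error at 73.1° = 5e-06° × 111000 × cos 73.1° ≈ 0.555 × 0.2907 = 0.16134 m.
The ratio reduces to cos 6.3° / cos 73.1° = 0.9940/0.2907 ≈ 3.4192.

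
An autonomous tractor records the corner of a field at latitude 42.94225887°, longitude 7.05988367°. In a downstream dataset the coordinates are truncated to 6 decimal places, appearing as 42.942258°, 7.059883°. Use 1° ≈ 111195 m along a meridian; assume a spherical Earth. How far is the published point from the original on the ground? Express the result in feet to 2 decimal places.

Δlat = 42.94225887 − 42.942258 = +0.00000087°; Δlon = 7.05988367 − 7.059883 = +0.00000067°.
North–south shift: 0.00000087 × 111195 = 0.0967397 m.
E–W at 42.9423°: 0.00000067° × 111195 × cos 42.9423° = 0.00000067 × 111195 × 0.7320 ≈ 0.0545375 m.
Combined displacement = (0.0967397² + 0.0545375²)^½ ≈ 0.111054 m.
In feet: 0.111054 m ÷ 0.3048 ≈ 0.36435 ft.

0.36 feet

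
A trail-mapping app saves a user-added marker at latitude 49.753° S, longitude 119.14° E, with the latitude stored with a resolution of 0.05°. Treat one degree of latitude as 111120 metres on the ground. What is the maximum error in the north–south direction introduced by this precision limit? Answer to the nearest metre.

With a 0.05° grid the true value lies within half a step, ±0.05°/2 = ±0.025°, of the stored one.
Along the meridian that is 0.025° × 111120 m/° = 2778 m.

2778 metres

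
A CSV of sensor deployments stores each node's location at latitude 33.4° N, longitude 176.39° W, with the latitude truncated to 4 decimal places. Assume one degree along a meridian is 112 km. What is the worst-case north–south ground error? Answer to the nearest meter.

11 meters

Truncating at 4 decimal places can drop up to a full unit in the last place, so the latitude may be off by as much as 0.0001°.
North–south distance: 0.0001° × 112000 m/° = 11.2 m.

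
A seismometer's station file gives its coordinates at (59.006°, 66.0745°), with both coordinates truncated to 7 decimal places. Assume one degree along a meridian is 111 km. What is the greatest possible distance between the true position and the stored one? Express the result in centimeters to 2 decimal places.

1.25 centimeters

Truncating at 7 decimal places can drop up to a full unit in the last place, so each coordinate may be off by as much as 1e-07°.
Latitude error → 1e-07 × 111000 = 0.0111 m along the meridian.
E–W at 59.006°: 1e-07° × 111000 × cos 59.006° = 1e-07 × 111000 × 0.5149 ≈ 0.00571593 m.
Worst case both components are at the extreme and orthogonal: √(0.0111² + 0.00571593²) ≈ 0.0124853 m.
That is 0.0124853 m = 1.2485 cm.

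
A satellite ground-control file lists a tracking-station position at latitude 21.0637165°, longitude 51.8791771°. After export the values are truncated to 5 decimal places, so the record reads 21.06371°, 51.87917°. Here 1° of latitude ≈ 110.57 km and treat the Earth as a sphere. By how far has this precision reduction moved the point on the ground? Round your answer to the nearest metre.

1 metres

The latitude changed by +0.0000065° and the longitude by +0.0000071°.
North–south shift: 0.0000065 × 110570 = 0.718705 m.
East–west at this latitude: 0.0000071° × 110570 × cos 21.0637° ≈ 0.0000071 × 103182 = 0.732591 m.
Distance: √(0.718705² + 0.732591²) ≈ 1.02627 m.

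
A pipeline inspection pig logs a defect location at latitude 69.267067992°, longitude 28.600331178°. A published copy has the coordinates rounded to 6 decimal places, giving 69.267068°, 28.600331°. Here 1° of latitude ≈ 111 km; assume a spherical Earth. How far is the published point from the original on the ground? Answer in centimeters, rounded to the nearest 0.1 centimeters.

0.7 centimeters

The latitude changed by -0.000000008° and the longitude by +0.000000178°.
North–south shift: -0.000000008 × 111000 = -0.000888 m.
East–west at this latitude: 0.000000178° × 111000 × cos 69.2671° ≈ 0.000000178 × 39295.4 = 0.00699458 m.
Hypotenuse of the two orthogonal shifts: √(0.000888² + 0.00699458²) = 0.00705072 m.
That is 0.00705072 m = 0.70507 cm.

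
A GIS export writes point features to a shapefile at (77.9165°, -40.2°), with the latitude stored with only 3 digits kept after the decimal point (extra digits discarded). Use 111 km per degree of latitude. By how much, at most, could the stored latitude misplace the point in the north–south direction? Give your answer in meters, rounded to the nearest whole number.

111 meters

Truncating at 3 decimal places can drop up to a full unit in the last place, so the latitude may be off by as much as 0.001°.
Along the meridian that is 0.001° × 111000 m/° = 111 m.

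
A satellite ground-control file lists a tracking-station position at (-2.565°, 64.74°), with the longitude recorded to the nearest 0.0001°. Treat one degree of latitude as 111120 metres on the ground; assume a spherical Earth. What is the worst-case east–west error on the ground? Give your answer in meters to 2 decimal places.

Rounding to 4 decimal places leaves the longitude within ±5e-05° of the true value.
At latitude 2.565° a degree of longitude spans 111120 m × cos 2.565° = 111120 × 0.9990 ≈ 111009 m.
Maximum E–W displacement: 5e-05 × 111009 = 5.55043 m.

5.55 meters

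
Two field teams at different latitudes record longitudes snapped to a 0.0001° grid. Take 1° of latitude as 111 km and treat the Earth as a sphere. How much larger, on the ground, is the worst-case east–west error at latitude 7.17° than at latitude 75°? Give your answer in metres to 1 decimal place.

With a 0.0001° grid the true value lies within half a step, ±0.0001°/2 = ±5e-05°, of the stored one.
At 7.17°: 5e-05° × 111000 × cos 7.17° = 5e-05 × 111000 × 0.9922 ≈ 5.5066 m.
Error at 75° = 5e-05° × 111000 × cos 75° ≈ 5.55 × 0.2588 = 1.4364 m.
So the lower-latitude error exceeds the higher by 5.5066 − 1.4364 = 4.0702 m.

4.1 metres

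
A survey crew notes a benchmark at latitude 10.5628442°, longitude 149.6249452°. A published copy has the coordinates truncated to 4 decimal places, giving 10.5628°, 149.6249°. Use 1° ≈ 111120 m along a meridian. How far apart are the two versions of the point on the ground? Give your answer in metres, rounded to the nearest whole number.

7 metres

The latitude changed by +0.0000442° and the longitude by +0.0000452°.
N–S: 0.0000442° × 111120 m/° = 4.9115 m.
E–W at 10.5628°: 0.0000452° × 111120 × cos 10.5628° = 0.0000452 × 111120 × 0.9831 ≈ 4.93751 m.
Combined displacement = (4.9115² + 4.93751²)^½ ≈ 6.96433 m.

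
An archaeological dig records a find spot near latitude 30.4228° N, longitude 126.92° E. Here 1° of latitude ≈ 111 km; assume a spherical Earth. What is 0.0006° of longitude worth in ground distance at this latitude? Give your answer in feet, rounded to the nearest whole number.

0.0006° of longitude at 30.4228° is 0.0006 × 111000 × cos 30.4228° ≈ 0.0006 × 95716.7 = 57.43 m.
In feet: 57.43 m ÷ 0.3048 ≈ 188.42 ft.

188 feet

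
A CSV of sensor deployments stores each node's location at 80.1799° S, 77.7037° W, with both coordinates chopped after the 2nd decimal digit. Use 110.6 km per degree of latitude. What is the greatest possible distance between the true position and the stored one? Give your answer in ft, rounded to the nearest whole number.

3681 ft

Truncating at 2 decimal places can drop up to a full unit in the last place, so each coordinate may be off by as much as 0.01°.
Latitude error → 0.01 × 110600 = 1106 m along the meridian.
East–west component at 80.1799°: 0.01° × 110600 × cos 80.1799° ≈ 0.01 × 18863.4 ≈ 188.634 m.
Combining orthogonally: (1106² + 188.634²)^½ ≈ 1121.97 m.
In feet: 1121.97 m ÷ 0.3048 ≈ 3681 ft.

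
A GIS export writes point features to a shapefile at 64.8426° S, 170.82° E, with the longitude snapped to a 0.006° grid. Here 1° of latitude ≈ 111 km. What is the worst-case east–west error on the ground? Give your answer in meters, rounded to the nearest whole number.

With a 0.006° grid the true value lies within half a step, ±0.006°/2 = ±0.003°, of the stored one.
One degree of longitude at 64.8426° is 111000 × cos 64.8426° ≈ 111000 × 0.4251 = 47186.8 m.
Maximum E–W displacement: 0.003 × 47186.8 = 141.56 m.

142 meters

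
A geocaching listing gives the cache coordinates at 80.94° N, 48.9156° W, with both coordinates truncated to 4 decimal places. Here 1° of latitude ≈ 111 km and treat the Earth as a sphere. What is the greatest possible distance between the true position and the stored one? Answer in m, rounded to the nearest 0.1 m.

11.2 m

Truncating at 4 decimal places can drop up to a full unit in the last place, so each coordinate may be off by as much as 0.0001°.
Latitude error → 0.0001 × 111000 = 11.1 m along the meridian.
Longitude error → 0.0001 × 111000 × cos 80.94° = 0.0001 × 111000 × 0.1575 ≈ 1.7479 m.
Combining orthogonally: (11.1² + 1.7479²)^½ ≈ 11.2368 m.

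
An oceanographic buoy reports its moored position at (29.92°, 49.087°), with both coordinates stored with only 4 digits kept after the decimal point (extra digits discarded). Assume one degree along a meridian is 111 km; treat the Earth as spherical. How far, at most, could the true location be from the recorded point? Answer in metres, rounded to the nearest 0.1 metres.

14.7 metres

Truncating at 4 decimal places can drop up to a full unit in the last place, so each coordinate may be off by as much as 0.0001°.
Latitude error → 0.0001 × 111000 = 11.1 m along the meridian.
E–W at 29.92°: 0.0001° × 111000 × cos 29.92° = 0.0001 × 111000 × 0.8667 ≈ 9.62062 m.
Worst case both components are at the extreme and orthogonal: √(11.1² + 9.62062²) ≈ 14.689 m.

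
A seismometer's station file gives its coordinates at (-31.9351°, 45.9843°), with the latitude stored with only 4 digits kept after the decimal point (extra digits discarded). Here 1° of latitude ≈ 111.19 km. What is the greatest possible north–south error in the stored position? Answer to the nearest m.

11 m

Truncating at 4 decimal places can drop up to a full unit in the last place, so the latitude may be off by as much as 0.0001°.
North–south distance: 0.0001° × 111190 m/° = 11.119 m.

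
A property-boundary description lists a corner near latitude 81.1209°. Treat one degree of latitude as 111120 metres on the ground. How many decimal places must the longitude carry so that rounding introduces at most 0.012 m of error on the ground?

At 81.1209° one degree of longitude covers 111120 × cos 81.1209° ≈ 111120 × 0.1543 ≈ 17151.4 m.
With N decimal places the half-ulp bound is 0.5·10⁻ᴺ°, or 0.5·10⁻ᴺ × 17151.4 m on the ground.
Need 0.5 × 17151.4 × 10⁻ᴺ ≤ 0.012 → 10⁻ᴺ ≤ 1.399e-06, so N ≥ 5.85.
N = 5 would give 0.0858 m (too coarse); N = 6 gives 0.00858 m ≤ 0.012 m.

6 decimal places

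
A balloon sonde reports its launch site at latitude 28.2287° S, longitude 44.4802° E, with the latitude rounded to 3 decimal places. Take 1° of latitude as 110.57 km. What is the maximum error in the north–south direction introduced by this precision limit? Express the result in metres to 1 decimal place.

Rounding to 3 decimal places leaves the latitude within ±0.0005° of the true value.
So the N–S error is at most 0.0005 × 110570 = 55.285 m.

55.3 metres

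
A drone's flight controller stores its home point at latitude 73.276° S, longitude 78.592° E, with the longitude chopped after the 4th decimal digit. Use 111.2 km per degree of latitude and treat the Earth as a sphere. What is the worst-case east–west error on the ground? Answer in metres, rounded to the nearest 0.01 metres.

3.20 metres

Truncating at 4 decimal places can drop up to a full unit in the last place, so the longitude may be off by as much as 0.0001°.
Parallels shrink by cos φ, so at 73.276° a degree of longitude is 111200 × 0.2878 ≈ 31999.1 m.
East–west error: 0.0001° × 31999.1 m/° ≈ 3.19991 m.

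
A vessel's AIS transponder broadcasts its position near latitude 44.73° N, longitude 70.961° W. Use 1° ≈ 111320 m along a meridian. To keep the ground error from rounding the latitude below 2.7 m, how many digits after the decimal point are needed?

5 decimal places

One degree of latitude covers 111320 m.
With N decimal places the half-ulp bound is 0.5·10⁻ᴺ°, or 0.5·10⁻ᴺ × 111320 m on the ground.
Need 0.5 × 111320 × 10⁻ᴺ ≤ 2.7 → 10⁻ᴺ ≤ 4.851e-05, so N ≥ 4.31.
So 5 decimal places suffice (0.557 m); 4 would allow up to 5.57 m.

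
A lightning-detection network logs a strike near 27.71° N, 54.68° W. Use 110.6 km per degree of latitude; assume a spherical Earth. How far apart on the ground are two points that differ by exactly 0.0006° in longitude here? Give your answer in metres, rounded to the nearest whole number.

59 metres

One degree of longitude here spans 110600 × cos 27.71° = 110600 × 0.8853 ≈ 97915.6 m; 0.0006° of that is 58.7493 m.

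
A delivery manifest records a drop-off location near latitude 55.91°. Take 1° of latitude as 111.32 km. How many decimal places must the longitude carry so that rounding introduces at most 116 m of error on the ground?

At 55.91° one degree of longitude covers 111320 × cos 55.91° ≈ 111320 × 0.5605 ≈ 62394.2 m.
With N decimal places the half-ulp bound is 0.5·10⁻ᴺ°, or 0.5·10⁻ᴺ × 62394.2 m on the ground.
Setting 31197.1 × 10⁻ᴺ ≤ 116 gives 10ᴺ ≥ 268.9, i.e. N ≥ 2.43.
So 3 decimal places suffice (31.2 m); 2 would allow up to 312 m.

3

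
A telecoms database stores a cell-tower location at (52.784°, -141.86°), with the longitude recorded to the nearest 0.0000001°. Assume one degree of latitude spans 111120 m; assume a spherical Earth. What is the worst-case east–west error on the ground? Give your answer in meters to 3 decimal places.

Rounding to 7 decimal places leaves the longitude within ±5e-08° of the true value.
Parallels shrink by cos φ, so at 52.784° a degree of longitude is 111120 × 0.6048 ≈ 67207.8 m.
Maximum E–W displacement: 5e-08 × 67207.8 = 0.00336039 m.

0.003 meters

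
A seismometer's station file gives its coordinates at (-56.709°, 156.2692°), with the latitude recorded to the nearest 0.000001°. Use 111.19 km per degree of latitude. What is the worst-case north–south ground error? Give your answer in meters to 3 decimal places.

0.056 meters

Rounding to 6 decimal places leaves the latitude within ±5e-07° of the true value.
North–south distance: 5e-07° × 111190 m/° = 0.055595 m.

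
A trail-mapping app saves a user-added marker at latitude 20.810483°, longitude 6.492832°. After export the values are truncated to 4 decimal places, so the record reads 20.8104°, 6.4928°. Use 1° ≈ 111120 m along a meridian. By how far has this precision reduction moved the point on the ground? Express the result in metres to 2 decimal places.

The latitude changed by +0.000083° and the longitude by +0.000032°.
North–south shift: 0.000083 × 111120 = 9.22296 m.
E–W at 20.8104°: 0.000032° × 111120 × cos 20.8104° = 0.000032 × 111120 × 0.9348 ≈ 3.32386 m.
Distance: √(9.22296² + 3.32386²) ≈ 9.80362 m.

9.80 metres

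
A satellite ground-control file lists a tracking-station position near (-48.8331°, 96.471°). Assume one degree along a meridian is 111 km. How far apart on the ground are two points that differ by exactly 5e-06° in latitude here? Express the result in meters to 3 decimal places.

5e-06° × 111000 m/° = 0.555 m.

0.555 meters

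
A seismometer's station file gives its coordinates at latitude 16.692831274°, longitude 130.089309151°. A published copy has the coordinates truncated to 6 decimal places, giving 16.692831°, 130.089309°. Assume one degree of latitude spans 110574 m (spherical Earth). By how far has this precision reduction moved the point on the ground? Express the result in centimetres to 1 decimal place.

Δlat = 16.692831274 − 16.692831 = +0.000000274°; Δlon = 130.089309151 − 130.089309 = +0.000000151°.
N–S: 0.000000274° × 110574 m/° = 0.0302973 m.
East–west at this latitude: 0.000000151° × 110574 × cos 16.6928° ≈ 0.000000151 × 105914 = 0.0159931 m.
Distance: √(0.0302973² + 0.0159931²) ≈ 0.0342593 m.
That is 0.0342593 m = 3.4259 cm.

3.4 centimetres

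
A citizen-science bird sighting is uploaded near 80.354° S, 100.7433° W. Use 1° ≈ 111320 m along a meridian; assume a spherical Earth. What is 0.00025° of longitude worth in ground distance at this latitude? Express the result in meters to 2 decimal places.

At 80.354° a degree of longitude is 111320 × cos 80.354° ≈ 18652.8 m, so 0.00025° corresponds to 4.6632 m.

4.66 meters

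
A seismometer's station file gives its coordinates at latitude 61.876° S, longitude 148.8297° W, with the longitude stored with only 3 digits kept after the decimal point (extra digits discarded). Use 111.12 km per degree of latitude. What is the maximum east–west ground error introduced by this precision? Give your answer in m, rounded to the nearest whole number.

52 m

Truncating at 3 decimal places can drop up to a full unit in the last place, so the longitude may be off by as much as 0.001°.
Parallels shrink by cos φ, so at 61.876° a degree of longitude is 111120 × 0.4714 ≈ 52379.9 m.
Maximum E–W displacement: 0.001 × 52379.9 = 52.3799 m.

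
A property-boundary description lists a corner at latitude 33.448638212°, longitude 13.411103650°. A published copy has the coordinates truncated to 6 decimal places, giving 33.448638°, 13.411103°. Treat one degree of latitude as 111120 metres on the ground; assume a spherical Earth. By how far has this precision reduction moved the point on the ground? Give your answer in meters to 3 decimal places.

The latitude changed by +0.000000212° and the longitude by +0.000000650°.
North–south shift: 0.000000212 × 111120 = 0.0235574 m.
East–west at this latitude: 0.000000650° × 111120 × cos 33.4486° ≈ 0.000000650 × 92716.3 = 0.0602656 m.
Combined displacement = (0.0235574² + 0.0602656²)^½ ≈ 0.0647062 m.

0.065 meters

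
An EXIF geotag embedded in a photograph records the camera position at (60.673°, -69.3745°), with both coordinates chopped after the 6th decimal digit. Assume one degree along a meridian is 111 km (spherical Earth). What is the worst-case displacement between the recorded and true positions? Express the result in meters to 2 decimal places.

0.12 meters

Truncating at 6 decimal places can drop up to a full unit in the last place, so each coordinate may be off by as much as 1e-06°.
North–south component: 1e-06° × 111000 = 0.111 m.
E–W at 60.673°: 1e-06° × 111000 × cos 60.673° = 1e-06 × 111000 × 0.4898 ≈ 0.0543671 m.
The two errors are perpendicular, so the maximum displacement is √(0.111² + 0.0543671²) ≈ 0.123599 m.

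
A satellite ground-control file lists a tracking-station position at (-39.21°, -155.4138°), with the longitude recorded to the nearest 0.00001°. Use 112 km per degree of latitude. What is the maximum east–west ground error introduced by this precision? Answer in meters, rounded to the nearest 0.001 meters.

0.434 meters

Rounding to 5 decimal places leaves the longitude within ±5e-06° of the true value.
One degree of longitude at 39.21° is 112000 × cos 39.21° ≈ 112000 × 0.7748 = 86781.4 m.
So at most 5e-06° × 86781.4 ≈ 0.433907 m east–west.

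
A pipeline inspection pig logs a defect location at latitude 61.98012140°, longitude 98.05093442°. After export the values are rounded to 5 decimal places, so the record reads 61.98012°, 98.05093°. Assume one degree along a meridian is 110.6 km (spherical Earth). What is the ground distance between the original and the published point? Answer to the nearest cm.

28 cm

Δlat = 61.98012140 − 61.98012 = +0.00000140°; Δlon = 98.05093442 − 98.05093 = +0.00000442°.
North–south shift: 0.00000140 × 110600 = 0.15484 m.
East–west at this latitude: 0.00000442° × 110600 × cos 61.9801° ≈ 0.00000442 × 51957.4 = 0.229652 m.
Combined displacement = (0.15484² + 0.229652²)^½ ≈ 0.276975 m.
That is 0.276975 m = 27.698 cm.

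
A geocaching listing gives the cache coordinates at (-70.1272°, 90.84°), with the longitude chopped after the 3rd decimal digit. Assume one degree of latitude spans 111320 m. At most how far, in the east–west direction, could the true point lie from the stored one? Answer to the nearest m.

Truncating at 3 decimal places can drop up to a full unit in the last place, so the longitude may be off by as much as 0.001°.
Parallels shrink by cos φ, so at 70.1272° a degree of longitude is 111320 × 0.3399 ≈ 37841.4 m.
So at most 0.001° × 37841.4 ≈ 37.8414 m east–west.

38 m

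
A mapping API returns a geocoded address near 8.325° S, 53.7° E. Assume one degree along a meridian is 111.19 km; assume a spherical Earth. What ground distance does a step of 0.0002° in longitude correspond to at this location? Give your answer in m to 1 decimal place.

22.0 m

One degree of longitude here spans 111190 × cos 8.325° = 111190 × 0.9895 ≈ 110018 m; 0.0002° of that is 22.0037 m.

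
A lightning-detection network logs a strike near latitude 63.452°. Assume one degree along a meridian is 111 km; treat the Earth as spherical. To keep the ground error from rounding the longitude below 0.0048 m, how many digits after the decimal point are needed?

7

At 63.452° one degree of longitude covers 111000 × cos 63.452° ≈ 111000 × 0.4469 ≈ 49611.2 m.
With N decimal places the half-ulp bound is 0.5·10⁻ᴺ°, or 0.5·10⁻ᴺ × 49611.2 m on the ground.
Need 0.5 × 49611.2 × 10⁻ᴺ ≤ 0.0048 → 10⁻ᴺ ≤ 1.935e-07, so N ≥ 6.71.
So 7 decimal places suffice (0.00248 m); 6 would allow up to 0.0248 m.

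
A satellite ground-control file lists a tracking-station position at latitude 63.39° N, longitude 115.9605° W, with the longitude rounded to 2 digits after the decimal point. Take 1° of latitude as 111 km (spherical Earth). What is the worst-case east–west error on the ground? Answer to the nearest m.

249 m

Rounding to 2 decimal places leaves the longitude within ±0.005° of the true value.
At latitude 63.39° a degree of longitude spans 111000 m × cos 63.39° = 111000 × 0.4479 ≈ 49718.6 m.
East–west error: 0.005° × 49718.6 m/° ≈ 248.593 m.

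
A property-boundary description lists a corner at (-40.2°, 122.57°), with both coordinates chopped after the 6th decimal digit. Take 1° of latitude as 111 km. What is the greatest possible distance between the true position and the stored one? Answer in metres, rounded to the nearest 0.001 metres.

0.140 metres

Truncating at 6 decimal places can drop up to a full unit in the last place, so each coordinate may be off by as much as 1e-06°.
North–south component: 1e-06° × 111000 = 0.111 m.
East–west component at 40.2°: 1e-06° × 111000 × cos 40.2° ≈ 1e-06 × 84781.4 ≈ 0.0847814 m.
Combining orthogonally: (0.111² + 0.0847814²)^½ ≈ 0.139674 m.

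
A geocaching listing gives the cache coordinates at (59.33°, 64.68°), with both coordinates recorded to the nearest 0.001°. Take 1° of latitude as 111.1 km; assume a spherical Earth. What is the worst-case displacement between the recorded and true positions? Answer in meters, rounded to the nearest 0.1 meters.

62.4 meters

Rounding to 3 decimal places leaves each coordinate within ±0.0005° of the true value.
N–S: 0.0005° × 111100 m/° = 55.55 m.
East–west component at 59.33°: 0.0005° × 111100 × cos 59.33° ≈ 0.0005 × 56671.3 ≈ 28.3356 m.
Combining orthogonally: (55.55² + 28.3356²)^½ ≈ 62.3595 m.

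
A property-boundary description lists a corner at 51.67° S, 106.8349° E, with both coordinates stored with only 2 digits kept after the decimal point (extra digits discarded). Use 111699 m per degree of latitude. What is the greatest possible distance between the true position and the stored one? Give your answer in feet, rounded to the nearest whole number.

4312 feet

Truncating at 2 decimal places can drop up to a full unit in the last place, so each coordinate may be off by as much as 0.01°.
Latitude error → 0.01 × 111699 = 1116.99 m along the meridian.
East–west component at 51.67°: 0.01° × 111699 × cos 51.67° ≈ 0.01 × 69274.6 ≈ 692.746 m.
The two errors are perpendicular, so the maximum displacement is √(1116.99² + 692.746²) ≈ 1314.37 m.
Converting: 1314.37 m × 3.2808 ft/m ≈ 4312.2 ft.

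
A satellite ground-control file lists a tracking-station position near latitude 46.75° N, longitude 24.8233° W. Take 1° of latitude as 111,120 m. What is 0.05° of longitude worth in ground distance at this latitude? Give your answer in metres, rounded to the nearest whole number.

3807 metres

0.05° of longitude at 46.75° is 0.05 × 111120 × cos 46.75° ≈ 0.05 × 76137.5 = 3806.88 m.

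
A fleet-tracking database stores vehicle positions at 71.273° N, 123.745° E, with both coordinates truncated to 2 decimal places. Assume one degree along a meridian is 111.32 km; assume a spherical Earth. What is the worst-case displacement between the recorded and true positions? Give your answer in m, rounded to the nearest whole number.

Truncating at 2 decimal places can drop up to a full unit in the last place, so each coordinate may be off by as much as 0.01°.
North–south component: 0.01° × 111320 = 1113.2 m.
E–W at 71.273°: 0.01° × 111320 × cos 71.273° = 0.01 × 111320 × 0.3211 ≈ 357.403 m.
Worst case both components are at the extreme and orthogonal: √(1113.2² + 357.403²) ≈ 1169.17 m.

1169 m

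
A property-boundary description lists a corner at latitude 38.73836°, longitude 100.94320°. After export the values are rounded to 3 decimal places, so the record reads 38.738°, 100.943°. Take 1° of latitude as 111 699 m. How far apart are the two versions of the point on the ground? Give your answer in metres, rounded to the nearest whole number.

44 metres

The latitude changed by +0.00036° and the longitude by +0.00020°.
North–south shift: 0.00036 × 111699 = 40.2116 m.
E–W at 38.738°: 0.00020° × 111699 × cos 38.738° = 0.00020 × 111699 × 0.7800 ≈ 17.4254 m.
Distance: √(40.2116² + 17.4254²) ≈ 43.8249 m.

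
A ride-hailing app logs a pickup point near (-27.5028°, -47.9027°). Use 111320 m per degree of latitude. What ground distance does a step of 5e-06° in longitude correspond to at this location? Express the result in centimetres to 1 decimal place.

At 27.5028° a degree of longitude is 111320 × cos 27.5028° ≈ 98739.5 m, so 5e-06° corresponds to 0.493698 m.
That is 0.493698 m = 49.37 cm.

49.4 centimetres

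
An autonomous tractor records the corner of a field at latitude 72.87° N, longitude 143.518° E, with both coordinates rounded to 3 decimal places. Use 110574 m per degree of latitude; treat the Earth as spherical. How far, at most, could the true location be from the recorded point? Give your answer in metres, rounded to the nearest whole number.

58 metres

Rounding to 3 decimal places leaves each coordinate within ±0.0005° of the true value.
Latitude error → 0.0005 × 110574 = 55.287 m along the meridian.
Longitude error → 0.0005 × 110574 × cos 72.87° = 0.0005 × 110574 × 0.2945 ≈ 16.2843 m.
Worst case both components are at the extreme and orthogonal: √(55.287² + 16.2843²) ≈ 57.6353 m.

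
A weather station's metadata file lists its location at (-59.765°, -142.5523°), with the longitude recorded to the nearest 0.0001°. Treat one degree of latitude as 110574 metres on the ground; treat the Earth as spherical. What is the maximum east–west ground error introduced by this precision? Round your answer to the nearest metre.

3 metres

Rounding to 4 decimal places leaves the longitude within ±5e-05° of the true value.
At latitude 59.765° a degree of longitude spans 110574 m × cos 59.765° = 110574 × 0.5035 ≈ 55679.3 m.
So at most 5e-05° × 55679.3 ≈ 2.78396 m east–west.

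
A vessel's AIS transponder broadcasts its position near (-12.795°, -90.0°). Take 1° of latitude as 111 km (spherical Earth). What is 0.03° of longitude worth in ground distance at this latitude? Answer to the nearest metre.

0.03° of longitude at 12.795° is 0.03 × 111000 × cos 12.795° ≈ 0.03 × 108244 = 3247.31 m.

3247 metres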